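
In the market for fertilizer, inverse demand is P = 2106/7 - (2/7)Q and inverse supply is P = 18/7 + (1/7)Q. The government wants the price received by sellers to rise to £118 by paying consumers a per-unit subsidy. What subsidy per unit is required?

Required subsidy s = £48 per unit

At a seller price of 118, quantity supplied is -18 + 7·118 = 808.
Buyers absorb 808 only when they pay Pb = 2106/7 − (2/7)·808 = 70.
s = Ps − Pb = 118 − 70 = 48.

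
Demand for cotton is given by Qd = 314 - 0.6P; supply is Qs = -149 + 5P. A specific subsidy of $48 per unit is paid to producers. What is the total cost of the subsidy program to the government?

Government cost = 97476/7

Pre-subsidy: 314 - 0.6P = -149 + 5P gives P* = 2315/28, Q* = 7403/28.
With the subsidy, sellers receive Ps = Pb + 48 for each unit, where Pb is the price buyers pay.
Supply in terms of Pb becomes Qs = -149 + 5(Pb + 48) = 91 + 5Pb. Setting this equal to demand: 314 - 0.6Pb = 91 + 5Pb, so Pb = 1115/28.
Sellers receive Ps = 1115/28 + 48 = 2459/28; Q' = 314 − 0.6·(1115/28) = 8123/28.
Government outlay = subsidy × quantity = 48 × 8123/28 = 97476/7.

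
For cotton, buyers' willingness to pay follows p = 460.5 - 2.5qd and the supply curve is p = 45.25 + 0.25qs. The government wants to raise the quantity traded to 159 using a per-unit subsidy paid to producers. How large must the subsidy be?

Required subsidy s = 22 per unit

At q = 159, from the demand curve buyers pay pb = 460.5 − 2.5·159 = 63; from the supply curve sellers need ps = 45.25 + 0.25·159 = 85.
The subsidy must fill the gap: s = ps − pb = 85 − 63 = 22.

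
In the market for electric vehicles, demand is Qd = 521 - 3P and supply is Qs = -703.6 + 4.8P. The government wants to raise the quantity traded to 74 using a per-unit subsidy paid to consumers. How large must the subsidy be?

At Q = 74, invert demand for the buyer price: Pb = (521 − 74)/3 = 149; invert supply for the seller price: Ps = (74 − (-703.6))/4.8 = 162.
The subsidy must fill the gap: s = Ps − Pb = 162 − 149 = 13.

Required subsidy s = 13 per unit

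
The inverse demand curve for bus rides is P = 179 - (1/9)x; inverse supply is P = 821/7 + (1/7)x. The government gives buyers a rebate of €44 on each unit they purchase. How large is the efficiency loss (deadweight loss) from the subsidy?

Pre-subsidy: 179 - (1/9)x = 821/7 + (1/7)x gives x* = 243 and P* = 152.
With the rebate, buyers effectively pay Pb = Ps − 44, where Ps is the price sellers receive.
On the curves, Pb = 179 - (1/9)x and Ps = 821/7 + (1/7)x; the wedge Ps − Pb = 44 gives 821/7 + (1/7)x − (179 - (1/9)x) = 44, so x' = 416.25.
Then Pb = 179 − (1/9)·416.25 = 132.75 and Ps = 821/7 + (1/7)·416.25 = 176.75.
The subsidy expands output by 416.25 − 243 = 173.25 past the efficient level; on those units the gap between marginal cost and willingness to pay runs from 0 up to 44.
DWL = ½ × 44 × 173.25 = 3811.5.

Deadweight loss = €3811.5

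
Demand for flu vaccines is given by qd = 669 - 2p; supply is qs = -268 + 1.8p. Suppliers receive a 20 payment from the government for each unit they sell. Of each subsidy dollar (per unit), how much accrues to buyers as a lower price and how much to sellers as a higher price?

Buyers gain 180/19 per unit; sellers gain 200/19 per unit

Pre-subsidy: 669 - 2p = -268 + 1.8p gives p* = 4685/19, q* = 3341/19.
With the subsidy, sellers receive ps = pb + 20 for each unit, where pb is the price buyers pay.
Supply in terms of pb becomes qs = -268 + 1.8(pb + 20) = -232 + 1.8pb. Setting this equal to demand: 669 - 2pb = -232 + 1.8pb, so pb = 4505/19.
Sellers receive ps = 4505/19 + 20 = 4885/19; q' = 669 − 2·(4505/19) = 3701/19.
Buyers' price falls by p* − pb = 4685/19 − 4505/19 = 180/19; sellers' price rises by ps − p* = 4885/19 − 4685/19 = 200/19.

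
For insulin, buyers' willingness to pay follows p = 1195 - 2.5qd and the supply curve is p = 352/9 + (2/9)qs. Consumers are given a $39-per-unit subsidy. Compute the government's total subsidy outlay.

Government cost = 838812/49

Pre-subsidy: 1195 - 2.5q = 352/9 + (2/9)q gives q* = 20806/49 and p* = 6540/49.
With the rebate, buyers effectively pay pb = ps − 39, where ps is the price sellers receive.
On the curves, pb = 1195 - 2.5q and ps = 352/9 + (2/9)q; the wedge ps − pb = 39 gives 352/9 + (2/9)q − (1195 - 2.5q) = 39, so q' = 21508/49.
Then pb = 1195 − 2.5·(21508/49) = 4785/49 and ps = 352/9 + (2/9)·(21508/49) = 6696/49.
Government outlay = subsidy × quantity = 39 × 21508/49 = 838812/49.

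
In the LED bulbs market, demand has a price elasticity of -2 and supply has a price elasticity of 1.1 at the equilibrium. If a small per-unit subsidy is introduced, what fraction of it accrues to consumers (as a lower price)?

Consumer share = 11/31

For a small subsidy around the equilibrium, the benefit split depends on the relative slopes, which at a point are proportional to the elasticities.
Buyer share = εs/(εs + |εd|) = 1.1/(1.1 + 2) = 11/31; seller share = |εd|/(εs + |εd|) = 20/31.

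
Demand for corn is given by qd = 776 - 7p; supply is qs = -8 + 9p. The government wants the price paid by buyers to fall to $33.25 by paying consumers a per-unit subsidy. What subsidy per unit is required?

At a buyer price of 33.25, quantity demanded is 776 − 7·33.25 = 543.25.
Sellers supply 543.25 only when they receive ps with -8 + 9·ps = 543.25, i.e. ps = 61.25.
s = ps − pb = 61.25 − 33.25 = 28.

Required subsidy s = $28 per unit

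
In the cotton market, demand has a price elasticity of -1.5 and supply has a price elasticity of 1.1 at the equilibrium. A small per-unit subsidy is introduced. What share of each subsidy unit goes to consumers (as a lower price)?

For a small subsidy around the equilibrium, the benefit split depends on the relative slopes, which at a point are proportional to the elasticities.
Buyer share = εs/(εs + |εd|) = 1.1/(1.1 + 1.5) = 11/26; seller share = |εd|/(εs + |εd|) = 15/26.

Consumer share = 11/26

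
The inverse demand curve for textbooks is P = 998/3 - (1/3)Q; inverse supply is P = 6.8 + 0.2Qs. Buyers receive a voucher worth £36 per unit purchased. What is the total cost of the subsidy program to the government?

Government cost = £24426

Pre-subsidy: 998/3 - (1/3)Q = 6.8 + 0.2Q gives Q* = 611 and P* = 129.
With the rebate, buyers effectively pay Pb = Ps − 36, where Ps is the price sellers receive.
On the curves, Pb = 998/3 - (1/3)Q and Ps = 6.8 + 0.2Q; the wedge Ps − Pb = 36 gives 6.8 + 0.2Q − (998/3 - (1/3)Q) = 36, so Q' = 678.5.
Then Pb = 998/3 − (1/3)·678.5 = 106.5 and Ps = 6.8 + 0.2·678.5 = 142.5.
Government outlay = subsidy × quantity = 36 × 678.5 = 24426.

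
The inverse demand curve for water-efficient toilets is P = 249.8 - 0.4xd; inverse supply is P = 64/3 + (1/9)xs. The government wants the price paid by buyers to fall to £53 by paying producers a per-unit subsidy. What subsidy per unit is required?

Required subsidy s = £23 per unit

At a buyer price of 53, quantity demanded is 624.5 − 2.5·53 = 492.
Sellers supply 492 only when they receive Ps = 64/3 + (1/9)·492 = 76.
s = Ps − Pb = 76 − 53 = 23.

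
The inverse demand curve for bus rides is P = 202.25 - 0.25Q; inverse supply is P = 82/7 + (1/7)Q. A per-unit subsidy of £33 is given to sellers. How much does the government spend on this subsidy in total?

Government cost = £18777

Pre-subsidy: 202.25 - 0.25Q = 82/7 + (1/7)Q gives Q* = 485 and P* = 81.
With the subsidy, sellers receive Ps = Pb + 33 for each unit, where Pb is the price buyers pay.
On the curves, Pb = 202.25 - 0.25Q and Ps = 82/7 + (1/7)Q; the wedge Ps − Pb = 33 gives 82/7 + (1/7)Q − (202.25 - 0.25Q) = 33, so Q' = 569.
Then Pb = 202.25 − 0.25·569 = 60 and Ps = 82/7 + (1/7)·569 = 93.
Government outlay = subsidy × quantity = 33 × 569 = 18777.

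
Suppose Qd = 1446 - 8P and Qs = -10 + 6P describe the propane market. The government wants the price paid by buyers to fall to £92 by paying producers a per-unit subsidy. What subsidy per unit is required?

At a buyer price of 92, quantity demanded is 1446 − 8·92 = 710.
Sellers supply 710 only when they receive Ps with -10 + 6·Ps = 710, i.e. Ps = 120.
s = Ps − Pb = 120 − 92 = 28.

Required subsidy s = £28 per unit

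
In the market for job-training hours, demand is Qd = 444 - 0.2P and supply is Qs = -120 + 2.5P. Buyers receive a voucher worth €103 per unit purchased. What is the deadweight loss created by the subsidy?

Deadweight loss = 53045/54

Pre-subsidy: 444 - 0.2P = -120 + 2.5P gives P* = 1880/9, Q* = 3620/9.
With the rebate, buyers effectively pay Pb = Ps − 103, where Ps is the price sellers receive.
Demand in terms of Ps becomes Qd = 444 − 0.2(Ps − 103) = 464.6 - 0.2Ps. Setting this equal to supply: 464.6 - 0.2Ps = -120 + 2.5Ps, so Ps = 5846/27.
Buyers pay Pb = 5846/27 − 103 = 3065/27; Q' = -120 + 2.5·(5846/27) = 11375/27.
The subsidy expands output by 11375/27 − 3620/9 = 515/27 past the efficient level; on those units the gap between marginal cost and willingness to pay runs from 0 up to 103.
DWL = ½ × 103 × 515/27 = 53045/54.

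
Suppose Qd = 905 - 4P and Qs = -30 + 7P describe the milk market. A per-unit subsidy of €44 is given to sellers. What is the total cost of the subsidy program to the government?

Pre-subsidy: 905 - 4P = -30 + 7P gives P* = 85, Q* = 565.
With the subsidy, sellers receive Ps = Pb + 44 for each unit, where Pb is the price buyers pay.
Supply in terms of Pb becomes Qs = -30 + 7(Pb + 44) = 278 + 7Pb. Setting this equal to demand: 905 - 4Pb = 278 + 7Pb, so Pb = 57.
Sellers receive Ps = 57 + 44 = 101; Q' = 905 − 4·57 = 677.
Government outlay = subsidy × quantity = 44 × 677 = 29788.

Government cost = €29788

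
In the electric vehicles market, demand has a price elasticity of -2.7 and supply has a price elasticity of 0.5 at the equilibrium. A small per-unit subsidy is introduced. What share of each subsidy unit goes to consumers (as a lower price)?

For a small subsidy around the equilibrium, the benefit split depends on the relative slopes, which at a point are proportional to the elasticities.
Buyer share = εs/(εs + |εd|) = 0.5/(0.5 + 2.7) = 0.15625; seller share = |εd|/(εs + |εd|) = 0.84375.

Consumer share = 0.15625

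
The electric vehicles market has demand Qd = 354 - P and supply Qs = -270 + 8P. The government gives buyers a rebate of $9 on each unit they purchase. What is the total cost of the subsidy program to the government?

Government cost = $2634

Pre-subsidy: 354 - P = -270 + 8P gives P* = 208/3, Q* = 854/3.
With the rebate, buyers effectively pay Pb = Ps − 9, where Ps is the price sellers receive.
Demand in terms of Ps becomes Qd = 354 − 1(Ps − 9) = 363 - Ps. Setting this equal to supply: 363 - Ps = -270 + 8Ps, so Ps = 211/3.
Buyers pay Pb = 211/3 − 9 = 184/3; Q' = -270 + 8·(211/3) = 878/3.
Government outlay = subsidy × quantity = 9 × 878/3 = 2634.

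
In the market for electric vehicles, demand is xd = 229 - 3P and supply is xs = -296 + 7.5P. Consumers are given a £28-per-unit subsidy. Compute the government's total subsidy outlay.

Government cost = £3892

Pre-subsidy: 229 - 3P = -296 + 7.5P gives P* = 50, x* = 79.
With the rebate, buyers effectively pay Pb = Ps − 28, where Ps is the price sellers receive.
Demand in terms of Ps becomes xd = 229 − 3(Ps − 28) = 313 - 3Ps. Setting this equal to supply: 313 - 3Ps = -296 + 7.5Ps, so Ps = 58.
Buyers pay Pb = 58 − 28 = 30; x' = -296 + 7.5·58 = 139.
Government outlay = subsidy × quantity = 28 × 139 = 3892.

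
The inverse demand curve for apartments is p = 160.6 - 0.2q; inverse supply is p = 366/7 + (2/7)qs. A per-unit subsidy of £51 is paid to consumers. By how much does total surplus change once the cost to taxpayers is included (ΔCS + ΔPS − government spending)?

Net change in total surplus = -£2677.5

Pre-subsidy: 160.6 - 0.2q = 366/7 + (2/7)q gives q* = 223 and p* = 116.
With the rebate, buyers effectively pay pb = ps − 51, where ps is the price sellers receive.
On the curves, pb = 160.6 - 0.2q and ps = 366/7 + (2/7)q; the wedge ps − pb = 51 gives 366/7 + (2/7)q − (160.6 - 0.2q) = 51, so q' = 328.
Then pb = 160.6 − 0.2·328 = 95 and ps = 366/7 + (2/7)·328 = 146.
ΔCS = ½(223 + 328)(116 − 95) = 5785.5; ΔPS = ½(223 + 328)(146 − 116) = 8265.
Government spending = 51 × 328 = 16728.
Net change = 5785.5 + 8265 − 16728 = -2677.5. The loss equals the DWL triangle ½·51·105.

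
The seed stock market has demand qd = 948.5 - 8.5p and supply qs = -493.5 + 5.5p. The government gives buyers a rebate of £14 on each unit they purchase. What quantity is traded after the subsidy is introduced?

q' = 119.75

Pre-subsidy: 948.5 - 8.5p = -493.5 + 5.5p gives p* = 103, q* = 73.
With the rebate, buyers effectively pay pb = ps − 14, where ps is the price sellers receive.
Demand in terms of ps becomes qd = 948.5 − 8.5(ps − 14) = 1067.5 - 8.5ps. Setting this equal to supply: 1067.5 - 8.5ps = -493.5 + 5.5ps, so ps = 111.5.
Buyers pay pb = 111.5 − 14 = 97.5; q' = -493.5 + 5.5·111.5 = 119.75.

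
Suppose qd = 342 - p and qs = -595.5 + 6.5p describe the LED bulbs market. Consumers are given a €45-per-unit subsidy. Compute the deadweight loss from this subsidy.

Pre-subsidy: 342 - p = -595.5 + 6.5p gives p* = 125, q* = 217.
With the rebate, buyers effectively pay pb = ps − 45, where ps is the price sellers receive.
Demand in terms of ps becomes qd = 342 − 1(ps − 45) = 387 - ps. Setting this equal to supply: 387 - ps = -595.5 + 6.5ps, so ps = 131.
Buyers pay pb = 131 − 45 = 86; q' = -595.5 + 6.5·131 = 256.
The subsidy expands output by 256 − 217 = 39 past the efficient level; on those units the gap between marginal cost and willingness to pay runs from 0 up to 45.
DWL = ½ × 45 × 39 = 877.5.

Deadweight loss = €877.5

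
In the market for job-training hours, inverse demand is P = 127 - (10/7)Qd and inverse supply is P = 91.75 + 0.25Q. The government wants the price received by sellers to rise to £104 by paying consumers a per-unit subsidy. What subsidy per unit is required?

At a seller price of 104, quantity supplied is -367 + 4·104 = 49.
Buyers absorb 49 only when they pay Pb = 127 − (10/7)·49 = 57.
s = Ps − Pb = 104 − 57 = 47.

Required subsidy s = £47 per unit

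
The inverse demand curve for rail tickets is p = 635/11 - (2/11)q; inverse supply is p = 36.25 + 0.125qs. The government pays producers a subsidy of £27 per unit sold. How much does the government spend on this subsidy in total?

Government cost = £4266

Pre-subsidy: 635/11 - (2/11)q = 36.25 + 0.125q gives q* = 70 and p* = 45.
With the subsidy, sellers receive ps = pb + 27 for each unit, where pb is the price buyers pay.
On the curves, pb = 635/11 - (2/11)q and ps = 36.25 + 0.125q; the wedge ps − pb = 27 gives 36.25 + 0.125q − (635/11 - (2/11)q) = 27, so q' = 158.
Then pb = 635/11 − (2/11)·158 = 29 and ps = 36.25 + 0.125·158 = 56.
Government outlay = subsidy × quantity = 27 × 158 = 4266.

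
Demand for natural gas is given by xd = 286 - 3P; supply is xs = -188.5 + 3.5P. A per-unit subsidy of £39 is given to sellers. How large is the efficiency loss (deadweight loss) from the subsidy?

Pre-subsidy: 286 - 3P = -188.5 + 3.5P gives P* = 73, x* = 67.
With the subsidy, sellers receive Ps = Pb + 39 for each unit, where Pb is the price buyers pay.
Supply in terms of Pb becomes xs = -188.5 + 3.5(Pb + 39) = -52 + 3.5Pb. Setting this equal to demand: 286 - 3Pb = -52 + 3.5Pb, so Pb = 52.
Sellers receive Ps = 52 + 39 = 91; x' = 286 − 3·52 = 130.
The subsidy expands output by 130 − 67 = 63 past the efficient level; on those units the gap between marginal cost and willingness to pay runs from 0 up to 39.
DWL = ½ × 39 × 63 = 1228.5.

Deadweight loss = £1228.5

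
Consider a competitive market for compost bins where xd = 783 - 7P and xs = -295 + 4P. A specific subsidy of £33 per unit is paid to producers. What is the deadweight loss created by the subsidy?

Pre-subsidy: 783 - 7P = -295 + 4P gives P* = 98, x* = 97.
With the subsidy, sellers receive Ps = Pb + 33 for each unit, where Pb is the price buyers pay.
Supply in terms of Pb becomes xs = -295 + 4(Pb + 33) = -163 + 4Pb. Setting this equal to demand: 783 - 7Pb = -163 + 4Pb, so Pb = 86.
Sellers receive Ps = 86 + 33 = 119; x' = 783 − 7·86 = 181.
The subsidy expands output by 181 − 97 = 84 past the efficient level; on those units the gap between marginal cost and willingness to pay runs from 0 up to 33.
DWL = ½ × 33 × 84 = 1386.

Deadweight loss = £1386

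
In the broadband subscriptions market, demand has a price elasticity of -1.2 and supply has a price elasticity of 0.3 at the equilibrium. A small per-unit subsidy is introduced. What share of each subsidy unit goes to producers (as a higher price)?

For a small subsidy around the equilibrium, the benefit split depends on the relative slopes, which at a point are proportional to the elasticities.
Buyer share = εs/(εs + |εd|) = 0.3/(0.3 + 1.2) = 0.2; seller share = |εd|/(εs + |εd|) = 0.8.
So producers capture 0.8 of the subsidy.

Producer share = 0.8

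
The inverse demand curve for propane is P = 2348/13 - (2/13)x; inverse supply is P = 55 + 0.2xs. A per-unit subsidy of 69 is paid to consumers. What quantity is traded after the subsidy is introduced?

Pre-subsidy: 2348/13 - (2/13)x = 55 + 0.2x gives x* = 355 and P* = 126.
With the rebate, buyers effectively pay Pb = Ps − 69, where Ps is the price sellers receive.
On the curves, Pb = 2348/13 - (2/13)x and Ps = 55 + 0.2x; the wedge Ps − Pb = 69 gives 55 + 0.2x − (2348/13 - (2/13)x) = 69, so x' = 550.
Then Pb = 2348/13 − (2/13)·550 = 96 and Ps = 55 + 0.2·550 = 165.

x' = 550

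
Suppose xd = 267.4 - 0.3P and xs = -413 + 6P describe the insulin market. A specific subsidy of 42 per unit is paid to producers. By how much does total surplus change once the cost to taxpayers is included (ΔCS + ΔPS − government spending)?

Pre-subsidy: 267.4 - 0.3P = -413 + 6P gives P* = 108, x* = 235.
With the subsidy, sellers receive Ps = Pb + 42 for each unit, where Pb is the price buyers pay.
Supply in terms of Pb becomes xs = -413 + 6(Pb + 42) = -161 + 6Pb. Setting this equal to demand: 267.4 - 0.3Pb = -161 + 6Pb, so Pb = 68.
Sellers receive Ps = 68 + 42 = 110; x' = 267.4 − 0.3·68 = 247.
ΔCS = ½(235 + 247)(108 − 68) = 9640; ΔPS = ½(235 + 247)(110 − 108) = 482.
Government spending = 42 × 247 = 10374.
Net change = 9640 + 482 − 10374 = -252. The loss equals the DWL triangle ½·42·12.

Net change in total surplus = -252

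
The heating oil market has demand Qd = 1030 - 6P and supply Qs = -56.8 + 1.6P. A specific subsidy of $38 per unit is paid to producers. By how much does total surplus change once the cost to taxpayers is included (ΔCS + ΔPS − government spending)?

Pre-subsidy: 1030 - 6P = -56.8 + 1.6P gives P* = 143, Q* = 172.
With the subsidy, sellers receive Ps = Pb + 38 for each unit, where Pb is the price buyers pay.
Supply in terms of Pb becomes Qs = -56.8 + 1.6(Pb + 38) = 4 + 1.6Pb. Setting this equal to demand: 1030 - 6Pb = 4 + 1.6Pb, so Pb = 135.
Sellers receive Ps = 135 + 38 = 173; Q' = 1030 − 6·135 = 220.
ΔCS = ½(172 + 220)(143 − 135) = 1568; ΔPS = ½(172 + 220)(173 − 143) = 5880.
Government spending = 38 × 220 = 8360.
Net change = 1568 + 5880 − 8360 = -912. The loss equals the DWL triangle ½·38·48.

Net change in total surplus = -$912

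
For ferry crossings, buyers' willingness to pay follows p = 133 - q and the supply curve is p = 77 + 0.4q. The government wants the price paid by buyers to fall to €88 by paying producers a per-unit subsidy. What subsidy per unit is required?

Required subsidy s = €7 per unit

At a buyer price of 88, quantity demanded is 133 − 1·88 = 45.
Sellers supply 45 only when they receive ps = 77 + 0.4·45 = 95.
s = ps − pb = 95 − 88 = 7.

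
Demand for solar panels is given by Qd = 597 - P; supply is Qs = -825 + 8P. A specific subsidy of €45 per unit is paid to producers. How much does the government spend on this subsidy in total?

Pre-subsidy: 597 - P = -825 + 8P gives P* = 158, Q* = 439.
With the subsidy, sellers receive Ps = Pb + 45 for each unit, where Pb is the price buyers pay.
Supply in terms of Pb becomes Qs = -825 + 8(Pb + 45) = -465 + 8Pb. Setting this equal to demand: 597 - Pb = -465 + 8Pb, so Pb = 118.
Sellers receive Ps = 118 + 45 = 163; Q' = 597 − 1·118 = 479.
Government outlay = subsidy × quantity = 45 × 479 = 21555.

Government cost = €21555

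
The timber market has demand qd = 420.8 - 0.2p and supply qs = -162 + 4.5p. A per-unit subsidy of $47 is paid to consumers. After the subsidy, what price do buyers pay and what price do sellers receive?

Buyers pay $79; sellers receive $126

Pre-subsidy: 420.8 - 0.2p = -162 + 4.5p gives p* = 124, q* = 396.
With the rebate, buyers effectively pay pb = ps − 47, where ps is the price sellers receive.
Demand in terms of ps becomes qd = 420.8 − 0.2(ps − 47) = 430.2 - 0.2ps. Setting this equal to supply: 430.2 - 0.2ps = -162 + 4.5ps, so ps = 126.
Buyers pay pb = 126 − 47 = 79; q' = -162 + 4.5·126 = 405.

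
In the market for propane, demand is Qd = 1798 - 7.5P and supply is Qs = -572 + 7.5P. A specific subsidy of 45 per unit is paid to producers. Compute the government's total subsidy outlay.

Pre-subsidy: 1798 - 7.5P = -572 + 7.5P gives P* = 158, Q* = 613.
With the subsidy, sellers receive Ps = Pb + 45 for each unit, where Pb is the price buyers pay.
Supply in terms of Pb becomes Qs = -572 + 7.5(Pb + 45) = -234.5 + 7.5Pb. Setting this equal to demand: 1798 - 7.5Pb = -234.5 + 7.5Pb, so Pb = 135.5.
Sellers receive Ps = 135.5 + 45 = 180.5; Q' = 1798 − 7.5·135.5 = 781.75.
Government outlay = subsidy × quantity = 45 × 781.75 = 35178.75.

Government cost = 35178.75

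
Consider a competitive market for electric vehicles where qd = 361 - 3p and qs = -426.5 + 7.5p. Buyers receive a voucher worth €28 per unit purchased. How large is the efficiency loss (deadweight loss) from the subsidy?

Pre-subsidy: 361 - 3p = -426.5 + 7.5p gives p* = 75, q* = 136.
With the rebate, buyers effectively pay pb = ps − 28, where ps is the price sellers receive.
Demand in terms of ps becomes qd = 361 − 3(ps − 28) = 445 - 3ps. Setting this equal to supply: 445 - 3ps = -426.5 + 7.5ps, so ps = 83.
Buyers pay pb = 83 − 28 = 55; q' = -426.5 + 7.5·83 = 196.
The subsidy expands output by 196 − 136 = 60 past the efficient level; on those units the gap between marginal cost and willingness to pay runs from 0 up to 28.
DWL = ½ × 28 × 60 = 840.

Deadweight loss = €840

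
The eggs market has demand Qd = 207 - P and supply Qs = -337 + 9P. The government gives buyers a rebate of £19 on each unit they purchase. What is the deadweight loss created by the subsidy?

Deadweight loss = £162.45

Pre-subsidy: 207 - P = -337 + 9P gives P* = 54.4, Q* = 152.6.
With the rebate, buyers effectively pay Pb = Ps − 19, where Ps is the price sellers receive.
Demand in terms of Ps becomes Qd = 207 − 1(Ps − 19) = 226 - Ps. Setting this equal to supply: 226 - Ps = -337 + 9Ps, so Ps = 56.3.
Buyers pay Pb = 56.3 − 19 = 37.3; Q' = -337 + 9·56.3 = 169.7.
The subsidy expands output by 169.7 − 152.6 = 17.1 past the efficient level; on those units the gap between marginal cost and willingness to pay runs from 0 up to 19.
DWL = ½ × 19 × 17.1 = 162.45.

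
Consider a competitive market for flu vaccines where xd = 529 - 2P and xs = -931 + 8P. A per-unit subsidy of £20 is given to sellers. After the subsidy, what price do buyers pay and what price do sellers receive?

Buyers pay £130; sellers receive £150

Pre-subsidy: 529 - 2P = -931 + 8P gives P* = 146, x* = 237.
With the subsidy, sellers receive Ps = Pb + 20 for each unit, where Pb is the price buyers pay.
Supply in terms of Pb becomes xs = -931 + 8(Pb + 20) = -771 + 8Pb. Setting this equal to demand: 529 - 2Pb = -771 + 8Pb, so Pb = 130.
Sellers receive Ps = 130 + 20 = 150; x' = 529 − 2·130 = 269.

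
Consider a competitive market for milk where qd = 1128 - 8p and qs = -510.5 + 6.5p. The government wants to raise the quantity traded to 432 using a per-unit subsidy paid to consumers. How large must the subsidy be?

Required subsidy s = 58 per unit

At q = 432, invert demand for the buyer price: pb = (1128 − 432)/8 = 87; invert supply for the seller price: ps = (432 − (-510.5))/6.5 = 145.
The subsidy must fill the gap: s = ps − pb = 145 − 87 = 58.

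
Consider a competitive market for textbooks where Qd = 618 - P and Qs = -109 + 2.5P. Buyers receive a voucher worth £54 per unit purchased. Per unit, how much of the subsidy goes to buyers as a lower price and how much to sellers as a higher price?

Pre-subsidy: 618 - P = -109 + 2.5P gives P* = 1454/7, Q* = 2872/7.
With the rebate, buyers effectively pay Pb = Ps − 54, where Ps is the price sellers receive.
Demand in terms of Ps becomes Qd = 618 − 1(Ps − 54) = 672 - Ps. Setting this equal to supply: 672 - Ps = -109 + 2.5Ps, so Ps = 1562/7.
Buyers pay Pb = 1562/7 − 54 = 1184/7; Q' = -109 + 2.5·(1562/7) = 3142/7.
Buyers' price falls by P* − Pb = 1454/7 − 1184/7 = 270/7; sellers' price rises by Ps − P* = 1562/7 − 1454/7 = 108/7.

Buyers gain 270/7 per unit; sellers gain 108/7 per unit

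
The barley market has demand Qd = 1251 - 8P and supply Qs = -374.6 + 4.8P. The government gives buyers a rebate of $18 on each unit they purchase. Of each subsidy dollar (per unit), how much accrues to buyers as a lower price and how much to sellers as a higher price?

Buyers gain $6.75 per unit; sellers gain $11.25 per unit

Pre-subsidy: 1251 - 8P = -374.6 + 4.8P gives P* = 127, Q* = 235.
With the rebate, buyers effectively pay Pb = Ps − 18, where Ps is the price sellers receive.
Demand in terms of Ps becomes Qd = 1251 − 8(Ps − 18) = 1395 - 8Ps. Setting this equal to supply: 1395 - 8Ps = -374.6 + 4.8Ps, so Ps = 138.25.
Buyers pay Pb = 138.25 − 18 = 120.25; Q' = -374.6 + 4.8·138.25 = 289.
Buyers' price falls by P* − Pb = 127 − 120.25 = 6.75; sellers' price rises by Ps − P* = 138.25 − 127 = 11.25.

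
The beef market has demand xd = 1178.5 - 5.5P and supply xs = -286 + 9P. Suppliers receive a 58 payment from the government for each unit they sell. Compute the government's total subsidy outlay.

Pre-subsidy: 1178.5 - 5.5P = -286 + 9P gives P* = 101, x* = 623.
With the subsidy, sellers receive Ps = Pb + 58 for each unit, where Pb is the price buyers pay.
Supply in terms of Pb becomes xs = -286 + 9(Pb + 58) = 236 + 9Pb. Setting this equal to demand: 1178.5 - 5.5Pb = 236 + 9Pb, so Pb = 65.
Sellers receive Ps = 65 + 58 = 123; x' = 1178.5 − 5.5·65 = 821.
Government outlay = subsidy × quantity = 58 × 821 = 47618.

Government cost = 47618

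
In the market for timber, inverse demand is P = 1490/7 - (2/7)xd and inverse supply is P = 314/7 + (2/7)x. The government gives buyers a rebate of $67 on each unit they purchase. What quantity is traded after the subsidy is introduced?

Pre-subsidy: 1490/7 - (2/7)x = 314/7 + (2/7)x gives x* = 294 and P* = 902/7.
With the rebate, buyers effectively pay Pb = Ps − 67, where Ps is the price sellers receive.
On the curves, Pb = 1490/7 - (2/7)x and Ps = 314/7 + (2/7)x; the wedge Ps − Pb = 67 gives 314/7 + (2/7)x − (1490/7 - (2/7)x) = 67, so x' = 411.25.
Then Pb = 1490/7 − (2/7)·411.25 = 1335/14 and Ps = 314/7 + (2/7)·411.25 = 2273/14.

x' = 411.25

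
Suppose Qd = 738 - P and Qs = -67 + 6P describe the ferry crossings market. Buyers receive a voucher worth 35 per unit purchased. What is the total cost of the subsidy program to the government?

Government cost = 22855

Pre-subsidy: 738 - P = -67 + 6P gives P* = 115, Q* = 623.
With the rebate, buyers effectively pay Pb = Ps − 35, where Ps is the price sellers receive.
Demand in terms of Ps becomes Qd = 738 − 1(Ps − 35) = 773 - Ps. Setting this equal to supply: 773 - Ps = -67 + 6Ps, so Ps = 120.
Buyers pay Pb = 120 − 35 = 85; Q' = -67 + 6·120 = 653.
Government outlay = subsidy × quantity = 35 × 653 = 22855.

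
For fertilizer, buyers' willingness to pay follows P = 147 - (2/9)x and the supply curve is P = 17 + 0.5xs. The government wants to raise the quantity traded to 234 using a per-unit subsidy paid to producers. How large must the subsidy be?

At x = 234, from the demand curve buyers pay Pb = 147 − (2/9)·234 = 95; from the supply curve sellers need Ps = 17 + 0.5·234 = 134.
The subsidy must fill the gap: s = Ps − Pb = 134 − 95 = 39.

Required subsidy s = 39 per unit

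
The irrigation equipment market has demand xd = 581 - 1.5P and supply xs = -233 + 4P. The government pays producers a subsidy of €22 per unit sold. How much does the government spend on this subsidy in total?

Pre-subsidy: 581 - 1.5P = -233 + 4P gives P* = 148, x* = 359.
With the subsidy, sellers receive Ps = Pb + 22 for each unit, where Pb is the price buyers pay.
Supply in terms of Pb becomes xs = -233 + 4(Pb + 22) = -145 + 4Pb. Setting this equal to demand: 581 - 1.5Pb = -145 + 4Pb, so Pb = 132.
Sellers receive Ps = 132 + 22 = 154; x' = 581 − 1.5·132 = 383.
Government outlay = subsidy × quantity = 22 × 383 = 8426.

Government cost = €8426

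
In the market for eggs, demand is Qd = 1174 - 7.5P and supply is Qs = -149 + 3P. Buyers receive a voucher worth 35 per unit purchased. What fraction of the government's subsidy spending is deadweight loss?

Pre-subsidy: 1174 - 7.5P = -149 + 3P gives P* = 126, Q* = 229.
With the rebate, buyers effectively pay Pb = Ps − 35, where Ps is the price sellers receive.
Demand in terms of Ps becomes Qd = 1174 − 7.5(Ps − 35) = 1436.5 - 7.5Ps. Setting this equal to supply: 1436.5 - 7.5Ps = -149 + 3Ps, so Ps = 151.
Buyers pay Pb = 151 − 35 = 116; Q' = -149 + 3·151 = 304.
ΔCS = ½(229 + 304)(126 − 116) = 2665; ΔPS = ½(229 + 304)(151 − 126) = 6662.5.
Government spending = 35 × 304 = 10640.
DWL = ½ × 35 × (304 − 229) = 1312.5; fraction = 1312.5 / 10640 = 75/608.

DWL / government spending = 75/608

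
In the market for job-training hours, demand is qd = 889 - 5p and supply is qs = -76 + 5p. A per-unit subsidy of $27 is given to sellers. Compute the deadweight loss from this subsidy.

Pre-subsidy: 889 - 5p = -76 + 5p gives p* = 96.5, q* = 406.5.
With the subsidy, sellers receive ps = pb + 27 for each unit, where pb is the price buyers pay.
Supply in terms of pb becomes qs = -76 + 5(pb + 27) = 59 + 5pb. Setting this equal to demand: 889 - 5pb = 59 + 5pb, so pb = 83.
Sellers receive ps = 83 + 27 = 110; q' = 889 − 5·83 = 474.
The subsidy expands output by 474 − 406.5 = 67.5 past the efficient level; on those units the gap between marginal cost and willingness to pay runs from 0 up to 27.
DWL = ½ × 27 × 67.5 = 911.25.

Deadweight loss = $911.25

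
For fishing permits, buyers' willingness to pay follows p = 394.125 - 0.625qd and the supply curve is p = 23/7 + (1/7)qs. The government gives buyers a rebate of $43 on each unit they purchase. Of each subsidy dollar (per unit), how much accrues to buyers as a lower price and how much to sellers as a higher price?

Pre-subsidy: 394.125 - 0.625q = 23/7 + (1/7)q gives q* = 509 and p* = 76.
With the rebate, buyers effectively pay pb = ps − 43, where ps is the price sellers receive.
On the curves, pb = 394.125 - 0.625q and ps = 23/7 + (1/7)q; the wedge ps − pb = 43 gives 23/7 + (1/7)q − (394.125 - 0.625q) = 43, so q' = 565.
Then pb = 394.125 − 0.625·565 = 41 and ps = 23/7 + (1/7)·565 = 84.
Buyers' price falls by p* − pb = 76 − 41 = 35; sellers' price rises by ps − p* = 84 − 76 = 8.

Buyers gain $35 per unit; sellers gain $8 per unit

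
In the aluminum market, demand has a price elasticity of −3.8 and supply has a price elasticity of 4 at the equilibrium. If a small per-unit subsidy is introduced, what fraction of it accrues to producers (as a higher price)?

For a small subsidy around the equilibrium, the benefit split depends on the relative slopes, which at a point are proportional to the elasticities.
Buyer share = εs/(εs + |εd|) = 4/(4 + 3.8) = 20/39; seller share = |εd|/(εs + |εd|) = 19/39.
So producers capture 19/39 of the subsidy.

Producer share = 19/39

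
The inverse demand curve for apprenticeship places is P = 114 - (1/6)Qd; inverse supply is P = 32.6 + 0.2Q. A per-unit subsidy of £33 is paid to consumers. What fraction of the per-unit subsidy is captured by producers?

Pre-subsidy: 114 - (1/6)Q = 32.6 + 0.2Q gives Q* = 222 and P* = 77.
With the rebate, buyers effectively pay Pb = Ps − 33, where Ps is the price sellers receive.
On the curves, Pb = 114 - (1/6)Q and Ps = 32.6 + 0.2Q; the wedge Ps − Pb = 33 gives 32.6 + 0.2Q − (114 - (1/6)Q) = 33, so Q' = 312.
Then Pb = 114 − (1/6)·312 = 62 and Ps = 32.6 + 0.2·312 = 95.
Buyers' price falls by P* − Pb = 77 − 62 = 15; sellers' price rises by Ps − P* = 95 − 77 = 18.
So producers capture 18/33 = 6/11 of each unit of subsidy.

Producer share = 6/11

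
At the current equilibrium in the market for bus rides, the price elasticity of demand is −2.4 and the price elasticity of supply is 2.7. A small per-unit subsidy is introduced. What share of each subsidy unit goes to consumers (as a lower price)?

Consumer share = 9/17

For a small subsidy around the equilibrium, the benefit split depends on the relative slopes, which at a point are proportional to the elasticities.
Buyer share = εs/(εs + |εd|) = 2.7/(2.7 + 2.4) = 9/17; seller share = |εd|/(εs + |εd|) = 8/17.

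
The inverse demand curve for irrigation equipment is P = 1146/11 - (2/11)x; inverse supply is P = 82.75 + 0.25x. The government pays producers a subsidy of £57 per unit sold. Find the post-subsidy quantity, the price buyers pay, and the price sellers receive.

x' = 3451/19; buyers pay 1352/19; sellers receive 2435/19

Pre-subsidy: 1146/11 - (2/11)x = 82.75 + 0.25x gives x* = 943/19 and P* = 1808/19.
With the subsidy, sellers receive Ps = Pb + 57 for each unit, where Pb is the price buyers pay.
On the curves, Pb = 1146/11 - (2/11)x and Ps = 82.75 + 0.25x; the wedge Ps − Pb = 57 gives 82.75 + 0.25x − (1146/11 - (2/11)x) = 57, so x' = 3451/19.
Then Pb = 1146/11 − (2/11)·(3451/19) = 1352/19 and Ps = 82.75 + 0.25·(3451/19) = 2435/19.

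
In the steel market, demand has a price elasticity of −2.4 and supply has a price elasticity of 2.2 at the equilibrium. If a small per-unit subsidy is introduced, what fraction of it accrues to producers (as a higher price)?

For a small subsidy around the equilibrium, the benefit split depends on the relative slopes, which at a point are proportional to the elasticities.
Buyer share = εs/(εs + |εd|) = 2.2/(2.2 + 2.4) = 11/23; seller share = |εd|/(εs + |εd|) = 12/23.
So producers capture 12/23 of the subsidy.

Producer share = 12/23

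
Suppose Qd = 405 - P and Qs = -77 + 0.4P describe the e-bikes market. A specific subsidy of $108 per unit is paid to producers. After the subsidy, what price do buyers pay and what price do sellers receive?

Buyers pay 2194/7; sellers receive 2950/7

Pre-subsidy: 405 - P = -77 + 0.4P gives P* = 2410/7, Q* = 425/7.
With the subsidy, sellers receive Ps = Pb + 108 for each unit, where Pb is the price buyers pay.
Supply in terms of Pb becomes Qs = -77 + 0.4(Pb + 108) = -33.8 + 0.4Pb. Setting this equal to demand: 405 - Pb = -33.8 + 0.4Pb, so Pb = 2194/7.
Sellers receive Ps = 2194/7 + 108 = 2950/7; Q' = 405 − 1·(2194/7) = 641/7.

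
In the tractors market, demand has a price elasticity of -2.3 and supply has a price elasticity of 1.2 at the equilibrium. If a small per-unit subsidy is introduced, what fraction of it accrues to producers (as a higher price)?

Producer share = 23/35

For a small subsidy around the equilibrium, the benefit split depends on the relative slopes, which at a point are proportional to the elasticities.
Buyer share = εs/(εs + |εd|) = 1.2/(1.2 + 2.3) = 12/35; seller share = |εd|/(εs + |εd|) = 23/35.
So producers capture 23/35 of the subsidy.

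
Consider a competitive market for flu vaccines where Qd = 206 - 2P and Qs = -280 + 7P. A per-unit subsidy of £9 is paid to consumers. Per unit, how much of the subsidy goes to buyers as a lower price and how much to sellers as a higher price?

Pre-subsidy: 206 - 2P = -280 + 7P gives P* = 54, Q* = 98.
With the rebate, buyers effectively pay Pb = Ps − 9, where Ps is the price sellers receive.
Demand in terms of Ps becomes Qd = 206 − 2(Ps − 9) = 224 - 2Ps. Setting this equal to supply: 224 - 2Ps = -280 + 7Ps, so Ps = 56.
Buyers pay Pb = 56 − 9 = 47; Q' = -280 + 7·56 = 112.
Buyers' price falls by P* − Pb = 54 − 47 = 7; sellers' price rises by Ps − P* = 56 − 54 = 2.

Buyers gain £7 per unit; sellers gain £2 per unit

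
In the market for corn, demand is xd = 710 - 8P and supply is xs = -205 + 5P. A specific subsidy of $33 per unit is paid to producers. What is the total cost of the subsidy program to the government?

Government cost = 106590/13

Pre-subsidy: 710 - 8P = -205 + 5P gives P* = 915/13, x* = 1910/13.
With the subsidy, sellers receive Ps = Pb + 33 for each unit, where Pb is the price buyers pay.
Supply in terms of Pb becomes xs = -205 + 5(Pb + 33) = -40 + 5Pb. Setting this equal to demand: 710 - 8Pb = -40 + 5Pb, so Pb = 750/13.
Sellers receive Ps = 750/13 + 33 = 1179/13; x' = 710 − 8·(750/13) = 3230/13.
Government outlay = subsidy × quantity = 33 × 3230/13 = 106590/13.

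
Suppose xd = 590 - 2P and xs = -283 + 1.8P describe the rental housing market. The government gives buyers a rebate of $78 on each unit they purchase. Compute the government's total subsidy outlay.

Pre-subsidy: 590 - 2P = -283 + 1.8P gives P* = 4365/19, x* = 2480/19.
With the rebate, buyers effectively pay Pb = Ps − 78, where Ps is the price sellers receive.
Demand in terms of Ps becomes xd = 590 − 2(Ps − 78) = 746 - 2Ps. Setting this equal to supply: 746 - 2Ps = -283 + 1.8Ps, so Ps = 5145/19.
Buyers pay Pb = 5145/19 − 78 = 3663/19; x' = -283 + 1.8·(5145/19) = 3884/19.
Government outlay = subsidy × quantity = 78 × 3884/19 = 302952/19.

Government cost = 302952/19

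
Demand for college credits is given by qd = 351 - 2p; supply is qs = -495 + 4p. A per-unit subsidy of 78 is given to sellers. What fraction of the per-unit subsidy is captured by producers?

Producer share = 1/3

Pre-subsidy: 351 - 2p = -495 + 4p gives p* = 141, q* = 69.
With the subsidy, sellers receive ps = pb + 78 for each unit, where pb is the price buyers pay.
Supply in terms of pb becomes qs = -495 + 4(pb + 78) = -183 + 4pb. Setting this equal to demand: 351 - 2pb = -183 + 4pb, so pb = 89.
Sellers receive ps = 89 + 78 = 167; q' = 351 − 2·89 = 173.
Buyers' price falls by p* − pb = 141 − 89 = 52; sellers' price rises by ps − p* = 167 − 141 = 26.
So producers capture 26/78 = 1/3 of each unit of subsidy.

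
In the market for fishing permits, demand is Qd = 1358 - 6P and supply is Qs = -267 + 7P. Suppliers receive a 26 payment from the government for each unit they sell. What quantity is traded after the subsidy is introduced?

Pre-subsidy: 1358 - 6P = -267 + 7P gives P* = 125, Q* = 608.
With the subsidy, sellers receive Ps = Pb + 26 for each unit, where Pb is the price buyers pay.
Supply in terms of Pb becomes Qs = -267 + 7(Pb + 26) = -85 + 7Pb. Setting this equal to demand: 1358 - 6Pb = -85 + 7Pb, so Pb = 111.
Sellers receive Ps = 111 + 26 = 137; Q' = 1358 − 6·111 = 692.

Q' = 692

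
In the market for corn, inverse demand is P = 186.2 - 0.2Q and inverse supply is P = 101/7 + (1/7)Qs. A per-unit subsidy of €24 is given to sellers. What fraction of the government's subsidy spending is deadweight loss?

DWL / government spending = 35/571

Pre-subsidy: 186.2 - 0.2Q = 101/7 + (1/7)Q gives Q* = 501 and P* = 86.
With the subsidy, sellers receive Ps = Pb + 24 for each unit, where Pb is the price buyers pay.
On the curves, Pb = 186.2 - 0.2Q and Ps = 101/7 + (1/7)Q; the wedge Ps − Pb = 24 gives 101/7 + (1/7)Q − (186.2 - 0.2Q) = 24, so Q' = 571.
Then Pb = 186.2 − 0.2·571 = 72 and Ps = 101/7 + (1/7)·571 = 96.
ΔCS = ½(501 + 571)(86 − 72) = 7504; ΔPS = ½(501 + 571)(96 − 86) = 5360.
Government spending = 24 × 571 = 13704.
DWL = ½ × 24 × (571 − 501) = 840; fraction = 840 / 13704 = 35/571.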